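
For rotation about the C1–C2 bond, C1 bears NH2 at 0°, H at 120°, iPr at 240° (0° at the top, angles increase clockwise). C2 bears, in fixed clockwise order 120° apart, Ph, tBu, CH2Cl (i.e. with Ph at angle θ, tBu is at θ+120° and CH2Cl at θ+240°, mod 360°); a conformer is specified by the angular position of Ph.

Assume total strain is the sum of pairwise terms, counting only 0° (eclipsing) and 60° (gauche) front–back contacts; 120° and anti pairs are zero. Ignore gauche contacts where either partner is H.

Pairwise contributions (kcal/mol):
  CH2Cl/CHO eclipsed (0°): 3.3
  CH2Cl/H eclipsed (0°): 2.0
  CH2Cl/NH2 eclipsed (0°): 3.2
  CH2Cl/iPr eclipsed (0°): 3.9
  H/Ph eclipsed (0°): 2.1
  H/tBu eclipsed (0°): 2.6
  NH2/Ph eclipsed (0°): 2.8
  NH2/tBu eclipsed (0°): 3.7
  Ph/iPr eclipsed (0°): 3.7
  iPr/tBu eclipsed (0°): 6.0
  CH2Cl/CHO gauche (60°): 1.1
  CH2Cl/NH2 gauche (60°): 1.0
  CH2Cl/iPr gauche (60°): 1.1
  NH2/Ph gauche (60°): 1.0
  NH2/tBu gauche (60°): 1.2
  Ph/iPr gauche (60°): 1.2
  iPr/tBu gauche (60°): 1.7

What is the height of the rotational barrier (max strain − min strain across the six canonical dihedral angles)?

Ph at 0° (eclipsed): NH2–Ph eclipsed, H–tBu eclipsed, iPr–CH2Cl eclipsed; 2.8 + 2.6 + 3.9 = 9.3 kcal/mol.
Ph at 60° (staggered): NH2–Ph gauche, NH2–CH2Cl gauche, iPr–tBu gauche, iPr–CH2Cl gauche; 1.0 + 1.0 + 1.7 + 1.1 = 4.8 kcal/mol.
Ph at 120° (eclipsed): NH2–CH2Cl eclipsed, H–Ph eclipsed, iPr–tBu eclipsed; 3.2 + 2.1 + 6.0 = 11.3 kcal/mol.
Ph at 180° (staggered): NH2–tBu gauche, NH2–CH2Cl gauche, iPr–Ph gauche, iPr–tBu gauche; 1.2 + 1.0 + 1.2 + 1.7 = 5.1 kcal/mol.
Ph at 240° (eclipsed): NH2–tBu eclipsed, H–CH2Cl eclipsed, iPr–Ph eclipsed; 3.7 + 2.0 + 3.7 = 9.4 kcal/mol.
Ph at 300° (staggered): NH2–Ph gauche, NH2–tBu gauche, iPr–Ph gauche, iPr–CH2Cl gauche; 1.0 + 1.2 + 1.2 + 1.1 = 4.5 kcal/mol.
Max at 120° (11.3 kcal/mol), min at 300° (4.5 kcal/mol); barrier = 6.8 kcal/mol.

6.8 kcal/mol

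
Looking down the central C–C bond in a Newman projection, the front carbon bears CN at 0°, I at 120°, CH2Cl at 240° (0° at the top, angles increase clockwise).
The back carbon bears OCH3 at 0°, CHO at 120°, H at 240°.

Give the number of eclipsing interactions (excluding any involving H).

Non-H eclipsing pairs: CN(0°)/OCH3(0°); I(120°)/CHO(120°) — 2 interactions.

2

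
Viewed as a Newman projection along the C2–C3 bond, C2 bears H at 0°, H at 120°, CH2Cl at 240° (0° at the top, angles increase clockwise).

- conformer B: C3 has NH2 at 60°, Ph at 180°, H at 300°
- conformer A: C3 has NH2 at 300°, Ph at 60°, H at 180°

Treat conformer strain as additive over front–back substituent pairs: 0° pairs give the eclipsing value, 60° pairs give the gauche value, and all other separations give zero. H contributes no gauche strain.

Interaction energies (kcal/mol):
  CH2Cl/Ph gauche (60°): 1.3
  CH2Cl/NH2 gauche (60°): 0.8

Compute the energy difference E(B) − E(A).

B (staggered): CH2Cl–Ph gauche; 1.3 = 1.3 kcal/mol.
A (staggered): CH2Cl–NH2 gauche; 0.8 = 0.8 kcal/mol.
E(B) − E(A) = 1.3 − 0.8 = +0.5 kcal/mol.

+0.5 kcal/mol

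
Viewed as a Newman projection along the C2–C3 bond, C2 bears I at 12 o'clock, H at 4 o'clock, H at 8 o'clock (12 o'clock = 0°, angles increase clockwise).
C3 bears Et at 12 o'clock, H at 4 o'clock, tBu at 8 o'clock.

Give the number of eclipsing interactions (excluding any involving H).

1

Non-H eclipsing pairs: I(0°)/Et(0°) — 1 interaction.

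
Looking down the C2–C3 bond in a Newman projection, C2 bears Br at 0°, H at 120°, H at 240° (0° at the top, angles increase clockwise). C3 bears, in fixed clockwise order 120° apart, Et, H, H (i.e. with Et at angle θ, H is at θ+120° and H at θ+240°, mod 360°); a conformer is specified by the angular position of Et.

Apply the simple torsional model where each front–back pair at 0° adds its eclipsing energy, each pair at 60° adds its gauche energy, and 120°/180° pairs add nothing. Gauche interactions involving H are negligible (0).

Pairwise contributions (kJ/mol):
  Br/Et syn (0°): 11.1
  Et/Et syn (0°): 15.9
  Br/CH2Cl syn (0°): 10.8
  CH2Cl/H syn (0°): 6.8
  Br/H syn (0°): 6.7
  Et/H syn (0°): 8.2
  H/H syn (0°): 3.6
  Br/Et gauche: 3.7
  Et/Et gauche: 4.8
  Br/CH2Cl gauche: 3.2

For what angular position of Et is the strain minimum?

Et at 0° (eclipsed): Br(0°)/Et(0°) eclipsed 11.1; H(120°)/H(120°) eclipsed 3.6; H(240°)/H(240°) eclipsed 3.6 → 18.3 kJ/mol.
Et at 60° (staggered): Br(0°)/Et(60°) gauche 3.7 → 3.7 kJ/mol.
Et at 120° (eclipsed): Br(0°)/H(0°) eclipsed 6.7; H(120°)/Et(120°) eclipsed 8.2; H(240°)/H(240°) eclipsed 3.6 → 18.5 kJ/mol.
Et at 180° (staggered): no non-H gauche contacts → 0.0 kJ/mol.
Et at 240° (eclipsed): Br(0°)/H(0°) eclipsed 6.7; H(120°)/H(120°) eclipsed 3.6; H(240°)/Et(240°) eclipsed 8.2 → 18.5 kJ/mol.
Et at 300° (staggered): Br(0°)/Et(300°) gauche 3.7 → 3.7 kJ/mol.
The minimum (0.0 kJ/mol) occurs with Et at 180°.

180°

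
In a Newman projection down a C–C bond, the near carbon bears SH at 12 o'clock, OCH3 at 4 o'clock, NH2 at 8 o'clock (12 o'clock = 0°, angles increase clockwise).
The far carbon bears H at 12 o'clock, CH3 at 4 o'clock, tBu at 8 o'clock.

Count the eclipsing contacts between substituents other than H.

Non-H eclipsing pairs: OCH3(120°)/CH3(120°); NH2(240°)/tBu(240°) — 2 interactions.

2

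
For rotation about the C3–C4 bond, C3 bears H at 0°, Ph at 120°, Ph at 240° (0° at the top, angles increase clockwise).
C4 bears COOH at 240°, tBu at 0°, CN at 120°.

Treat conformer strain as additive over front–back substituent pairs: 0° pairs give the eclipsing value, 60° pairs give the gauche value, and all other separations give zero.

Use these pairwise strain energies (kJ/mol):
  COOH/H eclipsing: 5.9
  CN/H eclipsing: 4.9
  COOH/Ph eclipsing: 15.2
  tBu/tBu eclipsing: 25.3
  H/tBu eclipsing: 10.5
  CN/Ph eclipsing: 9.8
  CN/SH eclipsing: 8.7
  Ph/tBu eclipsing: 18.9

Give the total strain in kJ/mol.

35.5 kJ/mol

This conformer (eclipsed): H(0°)/tBu(0°) eclipsed 10.5; Ph(120°)/CN(120°) eclipsed 9.8; Ph(240°)/COOH(240°) eclipsed 15.2 → 35.5 kJ/mol.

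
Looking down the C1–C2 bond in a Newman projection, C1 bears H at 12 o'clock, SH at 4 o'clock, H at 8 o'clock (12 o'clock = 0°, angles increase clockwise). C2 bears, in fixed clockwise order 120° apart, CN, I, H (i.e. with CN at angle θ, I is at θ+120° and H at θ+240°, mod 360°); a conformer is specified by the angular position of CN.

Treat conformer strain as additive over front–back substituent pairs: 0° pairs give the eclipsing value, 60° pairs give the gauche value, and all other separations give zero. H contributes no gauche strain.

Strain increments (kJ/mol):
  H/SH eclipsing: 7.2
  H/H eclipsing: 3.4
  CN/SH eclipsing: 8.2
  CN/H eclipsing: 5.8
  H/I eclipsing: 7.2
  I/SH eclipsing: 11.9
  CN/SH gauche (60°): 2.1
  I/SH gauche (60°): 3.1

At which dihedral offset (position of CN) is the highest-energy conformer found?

CN at 0° (eclipsed): H–CN eclipsed, SH–I eclipsed, H–H eclipsed; 5.8 + 11.9 + 3.4 = 21.1 kJ/mol.
CN at 60° (staggered): SH–CN gauche, SH–I gauche; 2.1 + 3.1 = 5.2 kJ/mol.
CN at 120° (eclipsed): H–H eclipsed, SH–CN eclipsed, H–I eclipsed; 3.4 + 8.2 + 7.2 = 18.8 kJ/mol.
CN at 180° (staggered): SH–CN gauche; 2.1 = 2.1 kJ/mol.
CN at 240° (eclipsed): H–I eclipsed, SH–H eclipsed, H–CN eclipsed; 7.2 + 7.2 + 5.8 = 20.2 kJ/mol.
CN at 300° (staggered): SH–I gauche; 3.1 = 3.1 kJ/mol.
The maximum (21.1 kJ/mol) occurs with CN at 0°.

0°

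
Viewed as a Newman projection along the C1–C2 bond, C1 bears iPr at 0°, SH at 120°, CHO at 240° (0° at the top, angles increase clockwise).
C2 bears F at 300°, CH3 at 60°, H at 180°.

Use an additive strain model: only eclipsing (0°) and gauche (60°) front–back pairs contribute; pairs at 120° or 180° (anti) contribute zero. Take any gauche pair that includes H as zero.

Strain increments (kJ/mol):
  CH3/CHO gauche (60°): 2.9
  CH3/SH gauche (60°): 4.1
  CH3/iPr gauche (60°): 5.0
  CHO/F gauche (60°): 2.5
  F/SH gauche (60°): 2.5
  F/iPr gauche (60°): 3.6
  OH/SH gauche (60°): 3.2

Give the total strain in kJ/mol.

15.2 kJ/mol

This conformer (staggered): iPr(0°)/F(300°) gauche 3.6; iPr(0°)/CH3(60°) gauche 5.0; SH(120°)/CH3(60°) gauche 4.1; CHO(240°)/F(300°) gauche 2.5 → 15.2 kJ/mol.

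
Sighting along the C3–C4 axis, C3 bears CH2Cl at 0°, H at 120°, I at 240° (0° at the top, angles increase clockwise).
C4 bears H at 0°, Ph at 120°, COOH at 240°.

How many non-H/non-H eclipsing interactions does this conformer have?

Non-H eclipsing pairs: I(240°)/COOH(240°) — 1 interaction.

1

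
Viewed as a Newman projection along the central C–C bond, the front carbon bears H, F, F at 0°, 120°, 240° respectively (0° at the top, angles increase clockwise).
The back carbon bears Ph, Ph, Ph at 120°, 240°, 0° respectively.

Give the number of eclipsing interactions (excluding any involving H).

Non-H eclipsing pairs: F(120°)/Ph(120°); F(240°)/Ph(240°) — 2 interactions.

2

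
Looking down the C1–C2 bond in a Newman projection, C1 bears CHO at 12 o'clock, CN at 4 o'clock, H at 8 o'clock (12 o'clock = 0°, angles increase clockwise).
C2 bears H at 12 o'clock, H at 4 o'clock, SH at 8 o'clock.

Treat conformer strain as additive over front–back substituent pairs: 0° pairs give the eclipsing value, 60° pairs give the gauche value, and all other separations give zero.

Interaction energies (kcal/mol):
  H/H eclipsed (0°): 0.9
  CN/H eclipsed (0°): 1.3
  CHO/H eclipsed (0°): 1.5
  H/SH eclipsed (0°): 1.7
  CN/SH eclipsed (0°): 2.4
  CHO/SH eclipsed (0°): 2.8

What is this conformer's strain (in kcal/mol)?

4.5 kcal/mol

This conformer (eclipsed): CHO(0°)/H(0°) eclipsed 1.5; CN(120°)/H(120°) eclipsed 1.3; H(240°)/SH(240°) eclipsed 1.7 → 4.5 kcal/mol.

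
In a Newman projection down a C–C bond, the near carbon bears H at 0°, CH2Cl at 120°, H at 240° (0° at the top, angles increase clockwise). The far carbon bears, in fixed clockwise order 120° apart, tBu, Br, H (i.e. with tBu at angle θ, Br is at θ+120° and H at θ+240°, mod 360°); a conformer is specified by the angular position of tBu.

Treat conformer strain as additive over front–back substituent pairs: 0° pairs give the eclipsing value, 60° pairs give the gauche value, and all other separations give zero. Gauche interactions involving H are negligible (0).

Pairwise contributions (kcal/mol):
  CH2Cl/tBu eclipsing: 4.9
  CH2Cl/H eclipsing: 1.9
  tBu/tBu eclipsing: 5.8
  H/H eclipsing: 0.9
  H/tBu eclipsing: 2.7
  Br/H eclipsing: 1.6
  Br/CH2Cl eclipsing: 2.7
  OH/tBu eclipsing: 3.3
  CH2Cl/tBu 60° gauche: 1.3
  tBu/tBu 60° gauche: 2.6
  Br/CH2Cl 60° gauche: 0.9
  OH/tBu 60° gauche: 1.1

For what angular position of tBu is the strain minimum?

300°

tBu at 0° (eclipsed): H–tBu eclipsed, CH2Cl–Br eclipsed, H–H eclipsed; 2.7 + 2.7 + 0.9 = 6.3 kcal/mol.
tBu at 60° (staggered): CH2Cl–tBu gauche, CH2Cl–Br gauche; 1.3 + 0.9 = 2.2 kcal/mol.
tBu at 120° (eclipsed): H–H eclipsed, CH2Cl–tBu eclipsed, H–Br eclipsed; 0.9 + 4.9 + 1.6 = 7.4 kcal/mol.
tBu at 180° (staggered): CH2Cl–tBu gauche; 1.3 = 1.3 kcal/mol.
tBu at 240° (eclipsed): H–Br eclipsed, CH2Cl–H eclipsed, H–tBu eclipsed; 1.6 + 1.9 + 2.7 = 6.2 kcal/mol.
tBu at 300° (staggered): CH2Cl–Br gauche; 0.9 = 0.9 kcal/mol.
The minimum (0.9 kcal/mol) occurs with tBu at 300°.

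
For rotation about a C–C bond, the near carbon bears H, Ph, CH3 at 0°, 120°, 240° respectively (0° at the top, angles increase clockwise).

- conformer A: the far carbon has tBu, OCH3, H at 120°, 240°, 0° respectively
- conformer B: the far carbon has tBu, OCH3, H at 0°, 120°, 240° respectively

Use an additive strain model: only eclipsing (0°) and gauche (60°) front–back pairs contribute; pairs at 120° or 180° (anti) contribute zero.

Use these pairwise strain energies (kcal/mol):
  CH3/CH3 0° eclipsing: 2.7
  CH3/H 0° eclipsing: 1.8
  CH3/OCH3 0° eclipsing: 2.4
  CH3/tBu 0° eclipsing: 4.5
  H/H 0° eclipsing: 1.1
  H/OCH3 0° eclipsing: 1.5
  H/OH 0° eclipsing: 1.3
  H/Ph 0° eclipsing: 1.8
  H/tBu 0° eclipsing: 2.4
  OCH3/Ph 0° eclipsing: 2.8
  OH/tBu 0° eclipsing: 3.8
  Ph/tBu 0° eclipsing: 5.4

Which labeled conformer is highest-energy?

A

A (eclipsed): H–H eclipsed, Ph–tBu eclipsed, CH3–OCH3 eclipsed; 1.1 + 5.4 + 2.4 = 8.9 kcal/mol.
B (eclipsed): H–tBu eclipsed, Ph–OCH3 eclipsed, CH3–H eclipsed; 2.4 + 2.8 + 1.8 = 7.0 kcal/mol.
A has the highest total (8.9 kcal/mol).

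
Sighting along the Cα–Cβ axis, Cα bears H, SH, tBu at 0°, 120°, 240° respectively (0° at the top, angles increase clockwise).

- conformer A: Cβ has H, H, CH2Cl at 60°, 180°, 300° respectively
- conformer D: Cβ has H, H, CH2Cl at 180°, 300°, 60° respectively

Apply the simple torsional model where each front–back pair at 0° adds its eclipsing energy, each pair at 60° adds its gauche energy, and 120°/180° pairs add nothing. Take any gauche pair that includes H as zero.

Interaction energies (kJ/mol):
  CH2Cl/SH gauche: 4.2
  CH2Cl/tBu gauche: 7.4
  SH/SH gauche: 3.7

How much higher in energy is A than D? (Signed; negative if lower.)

+3.2 kJ/mol

A is staggered. tBu at 240° is gauche with CH2Cl at 300° (7.4). Total 7.4 kJ/mol.
D is staggered. SH at 120° is gauche with CH2Cl at 60° (4.2). Total 4.2 kJ/mol.
E(A) − E(D) = 7.4 − 4.2 = +3.2 kJ/mol.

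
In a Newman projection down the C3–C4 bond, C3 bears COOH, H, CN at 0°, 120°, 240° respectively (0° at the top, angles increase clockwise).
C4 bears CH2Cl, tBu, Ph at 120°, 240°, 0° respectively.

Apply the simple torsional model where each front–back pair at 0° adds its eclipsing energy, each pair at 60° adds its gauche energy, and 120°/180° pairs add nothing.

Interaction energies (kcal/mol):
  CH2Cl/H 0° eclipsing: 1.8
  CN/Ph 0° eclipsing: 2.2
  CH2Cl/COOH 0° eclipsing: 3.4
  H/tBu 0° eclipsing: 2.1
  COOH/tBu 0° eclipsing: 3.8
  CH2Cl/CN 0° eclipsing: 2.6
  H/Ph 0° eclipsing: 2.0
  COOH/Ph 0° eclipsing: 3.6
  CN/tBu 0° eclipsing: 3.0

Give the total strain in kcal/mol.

This conformer is eclipsed. COOH at 0° is eclipsed with Ph at 0° (3.6); H at 120° is eclipsed with CH2Cl at 120° (1.8); CN at 240° is eclipsed with tBu at 240° (3.0). Total 8.4 kcal/mol.

8.4 kcal/mol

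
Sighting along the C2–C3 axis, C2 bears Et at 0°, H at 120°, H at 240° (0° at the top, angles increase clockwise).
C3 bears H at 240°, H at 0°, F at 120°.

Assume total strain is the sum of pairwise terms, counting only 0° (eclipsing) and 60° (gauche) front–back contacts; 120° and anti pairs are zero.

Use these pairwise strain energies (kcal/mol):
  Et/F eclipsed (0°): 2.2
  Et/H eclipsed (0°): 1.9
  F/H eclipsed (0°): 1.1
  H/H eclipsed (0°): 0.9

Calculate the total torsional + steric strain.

3.9 kcal/mol

This conformer (eclipsed): Et–H eclipsed, H–F eclipsed, H–H eclipsed; 1.9 + 1.1 + 0.9 = 3.9 kcal/mol.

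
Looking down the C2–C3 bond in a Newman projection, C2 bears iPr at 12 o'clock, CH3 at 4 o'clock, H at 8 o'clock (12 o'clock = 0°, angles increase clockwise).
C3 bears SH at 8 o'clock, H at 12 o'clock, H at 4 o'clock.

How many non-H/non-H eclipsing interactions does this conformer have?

Every eclipsing pair involves H, so the count is 0.

0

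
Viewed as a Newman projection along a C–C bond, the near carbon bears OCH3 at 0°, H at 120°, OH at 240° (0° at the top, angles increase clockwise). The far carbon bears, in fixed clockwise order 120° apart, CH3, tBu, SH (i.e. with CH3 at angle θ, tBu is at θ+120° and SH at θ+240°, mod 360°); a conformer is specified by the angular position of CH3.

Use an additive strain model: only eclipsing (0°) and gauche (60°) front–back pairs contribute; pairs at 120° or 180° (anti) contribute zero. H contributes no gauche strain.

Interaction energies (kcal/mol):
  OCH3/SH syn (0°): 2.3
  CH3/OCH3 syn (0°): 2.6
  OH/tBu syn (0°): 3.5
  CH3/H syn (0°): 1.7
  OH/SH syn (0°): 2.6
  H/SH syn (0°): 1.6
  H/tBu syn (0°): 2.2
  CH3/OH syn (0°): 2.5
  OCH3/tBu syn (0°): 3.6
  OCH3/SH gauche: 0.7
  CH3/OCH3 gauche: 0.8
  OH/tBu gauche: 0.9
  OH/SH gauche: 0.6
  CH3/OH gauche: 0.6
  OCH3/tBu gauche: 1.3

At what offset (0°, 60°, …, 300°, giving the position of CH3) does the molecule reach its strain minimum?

CH3 at 0° (eclipsed): OCH3–CH3 eclipsed, H–tBu eclipsed, OH–SH eclipsed; 2.6 + 2.2 + 2.6 = 7.4 kcal/mol.
CH3 at 60° (staggered): OCH3–CH3 gauche, OCH3–SH gauche, OH–tBu gauche, OH–SH gauche; 0.8 + 0.7 + 0.9 + 0.6 = 3.0 kcal/mol.
CH3 at 120° (eclipsed): OCH3–SH eclipsed, H–CH3 eclipsed, OH–tBu eclipsed; 2.3 + 1.7 + 3.5 = 7.5 kcal/mol.
CH3 at 180° (staggered): OCH3–tBu gauche, OCH3–SH gauche, OH–CH3 gauche, OH–tBu gauche; 1.3 + 0.7 + 0.6 + 0.9 = 3.5 kcal/mol.
CH3 at 240° (eclipsed): OCH3–tBu eclipsed, H–SH eclipsed, OH–CH3 eclipsed; 3.6 + 1.6 + 2.5 = 7.7 kcal/mol.
CH3 at 300° (staggered): OCH3–CH3 gauche, OCH3–tBu gauche, OH–CH3 gauche, OH–SH gauche; 0.8 + 1.3 + 0.6 + 0.6 = 3.3 kcal/mol.
The minimum (3.0 kcal/mol) occurs with CH3 at 60°.

60°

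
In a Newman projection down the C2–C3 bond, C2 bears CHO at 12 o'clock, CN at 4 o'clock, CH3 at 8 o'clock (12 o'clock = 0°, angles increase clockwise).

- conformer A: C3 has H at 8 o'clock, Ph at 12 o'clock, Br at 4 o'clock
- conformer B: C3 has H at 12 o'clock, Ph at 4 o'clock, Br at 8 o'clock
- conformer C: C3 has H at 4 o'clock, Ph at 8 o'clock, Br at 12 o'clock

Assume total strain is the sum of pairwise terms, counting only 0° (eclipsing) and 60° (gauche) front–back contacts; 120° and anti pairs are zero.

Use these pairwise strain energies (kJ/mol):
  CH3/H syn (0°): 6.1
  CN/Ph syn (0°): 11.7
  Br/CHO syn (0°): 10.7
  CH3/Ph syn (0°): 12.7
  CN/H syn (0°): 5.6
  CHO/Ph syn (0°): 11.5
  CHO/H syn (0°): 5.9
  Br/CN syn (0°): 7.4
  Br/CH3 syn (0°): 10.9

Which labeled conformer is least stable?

C

A (eclipsed): CHO(0°)/Ph(0°) eclipsed 11.5; CN(120°)/Br(120°) eclipsed 7.4; CH3(240°)/H(240°) eclipsed 6.1 → 25.0 kJ/mol.
B (eclipsed): CHO(0°)/H(0°) eclipsed 5.9; CN(120°)/Ph(120°) eclipsed 11.7; CH3(240°)/Br(240°) eclipsed 10.9 → 28.5 kJ/mol.
C (eclipsed): CHO(0°)/Br(0°) eclipsed 10.7; CN(120°)/H(120°) eclipsed 5.6; CH3(240°)/Ph(240°) eclipsed 12.7 → 29.0 kJ/mol.
C has the highest total (29.0 kJ/mol).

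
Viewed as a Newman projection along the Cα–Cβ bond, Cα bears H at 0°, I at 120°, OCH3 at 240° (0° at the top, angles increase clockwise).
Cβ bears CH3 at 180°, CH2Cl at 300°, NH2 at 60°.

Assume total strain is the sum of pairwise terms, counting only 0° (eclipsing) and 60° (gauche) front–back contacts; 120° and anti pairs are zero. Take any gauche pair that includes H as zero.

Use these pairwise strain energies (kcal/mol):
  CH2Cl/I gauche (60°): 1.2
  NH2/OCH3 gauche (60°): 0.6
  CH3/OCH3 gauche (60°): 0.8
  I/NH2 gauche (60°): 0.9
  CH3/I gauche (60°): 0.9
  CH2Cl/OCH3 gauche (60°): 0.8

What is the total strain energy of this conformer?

3.4 kcal/mol

This conformer (staggered): I(120°)/CH3(180°) gauche 0.9; I(120°)/NH2(60°) gauche 0.9; OCH3(240°)/CH3(180°) gauche 0.8; OCH3(240°)/CH2Cl(300°) gauche 0.8 → 3.4 kcal/mol.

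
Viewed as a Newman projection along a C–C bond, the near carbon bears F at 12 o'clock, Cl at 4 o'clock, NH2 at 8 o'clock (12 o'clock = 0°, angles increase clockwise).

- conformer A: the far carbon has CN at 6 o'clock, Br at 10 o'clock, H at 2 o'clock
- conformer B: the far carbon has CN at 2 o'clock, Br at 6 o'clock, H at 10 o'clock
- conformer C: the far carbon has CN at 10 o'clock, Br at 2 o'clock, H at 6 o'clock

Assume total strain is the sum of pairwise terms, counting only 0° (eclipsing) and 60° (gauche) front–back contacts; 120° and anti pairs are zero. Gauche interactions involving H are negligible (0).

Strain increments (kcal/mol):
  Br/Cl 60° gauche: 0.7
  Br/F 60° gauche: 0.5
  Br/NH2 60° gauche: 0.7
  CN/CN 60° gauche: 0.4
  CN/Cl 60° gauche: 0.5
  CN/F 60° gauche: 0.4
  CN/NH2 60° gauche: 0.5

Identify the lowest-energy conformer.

A is staggered. F at 0° is gauche with Br at 300° (0.5); Cl at 120° is gauche with CN at 180° (0.5); NH2 at 240° is gauche with CN at 180° (0.5); NH2 at 240° is gauche with Br at 300° (0.7). Total 2.2 kcal/mol.
B is staggered. F at 0° is gauche with CN at 60° (0.4); Cl at 120° is gauche with CN at 60° (0.5); Cl at 120° is gauche with Br at 180° (0.7); NH2 at 240° is gauche with Br at 180° (0.7). Total 2.3 kcal/mol.
C is staggered. F at 0° is gauche with CN at 300° (0.4); F at 0° is gauche with Br at 60° (0.5); Cl at 120° is gauche with Br at 60° (0.7); NH2 at 240° is gauche with CN at 300° (0.5). Total 2.1 kcal/mol.
C has the lowest total (2.1 kcal/mol).

C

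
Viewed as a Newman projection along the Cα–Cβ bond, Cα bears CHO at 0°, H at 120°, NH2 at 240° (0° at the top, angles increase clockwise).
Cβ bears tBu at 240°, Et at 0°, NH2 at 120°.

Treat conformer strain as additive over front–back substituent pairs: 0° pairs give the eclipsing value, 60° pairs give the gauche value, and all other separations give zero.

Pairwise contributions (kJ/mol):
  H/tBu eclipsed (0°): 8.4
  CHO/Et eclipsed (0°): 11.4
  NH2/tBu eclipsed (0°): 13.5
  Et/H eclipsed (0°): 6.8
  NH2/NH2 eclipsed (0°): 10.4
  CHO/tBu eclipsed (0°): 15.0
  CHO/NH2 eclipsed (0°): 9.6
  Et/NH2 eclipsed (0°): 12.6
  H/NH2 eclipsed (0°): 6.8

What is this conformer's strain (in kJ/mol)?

This conformer (eclipsed): CHO–Et eclipsed, H–NH2 eclipsed, NH2–tBu eclipsed; 11.4 + 6.8 + 13.5 = 31.7 kJ/mol.

31.7 kJ/mol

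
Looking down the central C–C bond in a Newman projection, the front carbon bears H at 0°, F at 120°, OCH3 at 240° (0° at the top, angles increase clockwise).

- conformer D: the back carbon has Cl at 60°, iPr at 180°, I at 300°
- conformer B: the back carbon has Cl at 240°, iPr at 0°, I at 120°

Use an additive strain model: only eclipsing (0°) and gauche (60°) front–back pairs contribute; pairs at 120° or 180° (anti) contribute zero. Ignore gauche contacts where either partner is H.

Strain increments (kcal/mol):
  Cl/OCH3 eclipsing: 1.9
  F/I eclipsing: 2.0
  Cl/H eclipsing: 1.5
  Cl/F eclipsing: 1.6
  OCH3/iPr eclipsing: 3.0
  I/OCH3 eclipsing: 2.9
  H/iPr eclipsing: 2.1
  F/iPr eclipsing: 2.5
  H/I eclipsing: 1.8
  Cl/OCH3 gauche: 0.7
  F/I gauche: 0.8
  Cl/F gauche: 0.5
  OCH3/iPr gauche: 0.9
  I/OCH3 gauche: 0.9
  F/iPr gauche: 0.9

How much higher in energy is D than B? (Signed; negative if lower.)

D (staggered): F(120°)/Cl(60°) gauche 0.5; F(120°)/iPr(180°) gauche 0.9; OCH3(240°)/iPr(180°) gauche 0.9; OCH3(240°)/I(300°) gauche 0.9 → 3.2 kcal/mol.
B (eclipsed): H(0°)/iPr(0°) eclipsed 2.1; F(120°)/I(120°) eclipsed 2.0; OCH3(240°)/Cl(240°) eclipsed 1.9 → 6.0 kcal/mol.
E(D) − E(B) = 3.2 − 6.0 = -2.8 kcal/mol.

-2.8 kcal/mol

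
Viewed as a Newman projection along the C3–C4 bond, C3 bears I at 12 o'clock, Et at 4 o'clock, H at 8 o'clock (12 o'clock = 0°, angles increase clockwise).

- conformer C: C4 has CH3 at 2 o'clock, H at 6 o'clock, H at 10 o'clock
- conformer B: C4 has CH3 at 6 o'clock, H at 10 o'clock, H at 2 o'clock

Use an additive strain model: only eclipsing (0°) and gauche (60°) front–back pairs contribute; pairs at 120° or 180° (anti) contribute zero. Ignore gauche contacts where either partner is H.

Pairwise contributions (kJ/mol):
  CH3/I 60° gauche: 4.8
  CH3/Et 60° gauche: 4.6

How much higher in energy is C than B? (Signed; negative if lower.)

C is staggered. I at 0° is gauche with CH3 at 60° (4.8); Et at 120° is gauche with CH3 at 60° (4.6). Total 9.4 kJ/mol.
B is staggered. Et at 120° is gauche with CH3 at 180° (4.6). Total 4.6 kJ/mol.
E(C) − E(B) = 9.4 − 4.6 = +4.8 kJ/mol.

+4.8 kJ/mol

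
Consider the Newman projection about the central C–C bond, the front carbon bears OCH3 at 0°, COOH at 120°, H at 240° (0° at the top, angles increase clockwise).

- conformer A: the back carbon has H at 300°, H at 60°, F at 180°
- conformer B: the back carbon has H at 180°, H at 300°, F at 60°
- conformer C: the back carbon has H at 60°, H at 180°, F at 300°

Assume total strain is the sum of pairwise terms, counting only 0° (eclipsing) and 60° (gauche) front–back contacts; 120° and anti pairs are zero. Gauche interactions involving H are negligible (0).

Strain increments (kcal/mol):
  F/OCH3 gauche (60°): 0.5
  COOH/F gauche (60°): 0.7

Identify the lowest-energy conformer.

C

A is staggered. COOH at 120° is gauche with F at 180° (0.7). Total 0.7 kcal/mol.
B is staggered. OCH3 at 0° is gauche with F at 60° (0.5); COOH at 120° is gauche with F at 60° (0.7). Total 1.2 kcal/mol.
C is staggered. OCH3 at 0° is gauche with F at 300° (0.5). Total 0.5 kcal/mol.
C has the lowest total (0.5 kcal/mol).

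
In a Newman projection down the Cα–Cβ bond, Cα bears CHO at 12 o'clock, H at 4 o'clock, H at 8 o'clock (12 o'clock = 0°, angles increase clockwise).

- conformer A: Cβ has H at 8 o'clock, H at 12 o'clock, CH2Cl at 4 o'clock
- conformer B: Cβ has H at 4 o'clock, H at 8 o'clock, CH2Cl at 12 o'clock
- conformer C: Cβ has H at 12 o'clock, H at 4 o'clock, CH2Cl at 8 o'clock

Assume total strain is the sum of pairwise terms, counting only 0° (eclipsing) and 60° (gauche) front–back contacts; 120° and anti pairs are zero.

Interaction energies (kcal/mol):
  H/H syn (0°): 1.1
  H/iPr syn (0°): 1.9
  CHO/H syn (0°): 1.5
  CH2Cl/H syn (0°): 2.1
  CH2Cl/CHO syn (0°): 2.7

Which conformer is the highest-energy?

B

A (eclipsed): CHO(0°)/H(0°) eclipsed 1.5; H(120°)/CH2Cl(120°) eclipsed 2.1; H(240°)/H(240°) eclipsed 1.1 → 4.7 kcal/mol.
B (eclipsed): CHO(0°)/CH2Cl(0°) eclipsed 2.7; H(120°)/H(120°) eclipsed 1.1; H(240°)/H(240°) eclipsed 1.1 → 4.9 kcal/mol.
C (eclipsed): CHO(0°)/H(0°) eclipsed 1.5; H(120°)/H(120°) eclipsed 1.1; H(240°)/CH2Cl(240°) eclipsed 2.1 → 4.7 kcal/mol.
B has the highest total (4.9 kcal/mol).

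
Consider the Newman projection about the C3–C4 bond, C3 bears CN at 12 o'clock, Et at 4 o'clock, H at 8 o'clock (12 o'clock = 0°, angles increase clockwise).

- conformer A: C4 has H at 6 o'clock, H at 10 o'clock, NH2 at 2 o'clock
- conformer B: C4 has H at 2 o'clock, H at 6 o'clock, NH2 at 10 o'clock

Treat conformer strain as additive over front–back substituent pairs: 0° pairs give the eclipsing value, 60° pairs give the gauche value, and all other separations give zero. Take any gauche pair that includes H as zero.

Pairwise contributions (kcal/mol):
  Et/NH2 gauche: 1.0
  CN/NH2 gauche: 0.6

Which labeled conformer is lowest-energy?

B

A (staggered): CN(0°)/NH2(60°) gauche 0.6; Et(120°)/NH2(60°) gauche 1.0 → 1.6 kcal/mol.
B (staggered): CN(0°)/NH2(300°) gauche 0.6 → 0.6 kcal/mol.
B has the lowest total (0.6 kcal/mol).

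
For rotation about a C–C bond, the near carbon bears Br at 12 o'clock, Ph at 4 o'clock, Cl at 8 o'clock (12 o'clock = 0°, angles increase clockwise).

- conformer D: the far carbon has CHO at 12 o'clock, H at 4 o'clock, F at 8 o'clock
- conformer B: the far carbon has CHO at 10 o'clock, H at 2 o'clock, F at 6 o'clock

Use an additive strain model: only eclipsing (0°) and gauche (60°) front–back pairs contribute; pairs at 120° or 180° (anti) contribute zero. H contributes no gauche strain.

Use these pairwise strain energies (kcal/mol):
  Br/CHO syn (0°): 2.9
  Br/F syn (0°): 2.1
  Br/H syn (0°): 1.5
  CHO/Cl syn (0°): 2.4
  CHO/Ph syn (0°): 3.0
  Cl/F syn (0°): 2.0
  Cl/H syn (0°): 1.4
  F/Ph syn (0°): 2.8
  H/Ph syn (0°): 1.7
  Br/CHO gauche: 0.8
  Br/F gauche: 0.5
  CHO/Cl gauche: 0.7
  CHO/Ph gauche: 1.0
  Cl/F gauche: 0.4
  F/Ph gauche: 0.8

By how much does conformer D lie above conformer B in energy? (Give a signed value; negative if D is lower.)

+3.9 kcal/mol

D is eclipsed. Br at 0° is eclipsed with CHO at 0° (2.9); Ph at 120° is eclipsed with H at 120° (1.7); Cl at 240° is eclipsed with F at 240° (2.0). Total 6.6 kcal/mol.
B is staggered. Br at 0° is gauche with CHO at 300° (0.8); Ph at 120° is gauche with F at 180° (0.8); Cl at 240° is gauche with CHO at 300° (0.7); Cl at 240° is gauche with F at 180° (0.4). Total 2.7 kcal/mol.
E(D) − E(B) = 6.6 − 2.7 = +3.9 kcal/mol.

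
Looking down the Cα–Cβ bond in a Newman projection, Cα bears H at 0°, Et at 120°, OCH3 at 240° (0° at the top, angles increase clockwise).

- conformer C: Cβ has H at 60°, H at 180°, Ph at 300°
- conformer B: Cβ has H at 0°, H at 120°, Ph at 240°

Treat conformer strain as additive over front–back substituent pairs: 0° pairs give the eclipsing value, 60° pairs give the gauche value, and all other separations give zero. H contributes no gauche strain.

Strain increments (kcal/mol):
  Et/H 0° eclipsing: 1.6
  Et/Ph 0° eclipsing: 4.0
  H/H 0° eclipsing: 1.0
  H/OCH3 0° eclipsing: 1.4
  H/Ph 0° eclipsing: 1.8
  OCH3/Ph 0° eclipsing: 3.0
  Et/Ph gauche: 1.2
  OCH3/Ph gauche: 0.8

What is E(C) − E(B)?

C (staggered): OCH3–Ph gauche; 0.8 = 0.8 kcal/mol.
B (eclipsed): H–H eclipsed, Et–H eclipsed, OCH3–Ph eclipsed; 1.0 + 1.6 + 3.0 = 5.6 kcal/mol.
E(C) − E(B) = 0.8 − 5.6 = -4.8 kcal/mol.

-4.8 kcal/mol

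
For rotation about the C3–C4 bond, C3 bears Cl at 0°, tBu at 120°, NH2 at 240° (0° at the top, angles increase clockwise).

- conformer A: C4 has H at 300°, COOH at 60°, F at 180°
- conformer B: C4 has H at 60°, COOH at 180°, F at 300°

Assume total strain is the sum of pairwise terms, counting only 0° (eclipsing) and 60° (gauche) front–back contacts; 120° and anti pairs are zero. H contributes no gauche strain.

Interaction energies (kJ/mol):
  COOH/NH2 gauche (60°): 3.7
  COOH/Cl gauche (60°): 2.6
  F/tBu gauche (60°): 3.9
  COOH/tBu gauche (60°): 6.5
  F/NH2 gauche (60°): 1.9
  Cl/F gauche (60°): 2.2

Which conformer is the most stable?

B

A (staggered): Cl–COOH gauche, tBu–COOH gauche, tBu–F gauche, NH2–F gauche; 2.6 + 6.5 + 3.9 + 1.9 = 14.9 kJ/mol.
B (staggered): Cl–F gauche, tBu–COOH gauche, NH2–COOH gauche, NH2–F gauche; 2.2 + 6.5 + 3.7 + 1.9 = 14.3 kJ/mol.
B has the lowest total (14.3 kJ/mol).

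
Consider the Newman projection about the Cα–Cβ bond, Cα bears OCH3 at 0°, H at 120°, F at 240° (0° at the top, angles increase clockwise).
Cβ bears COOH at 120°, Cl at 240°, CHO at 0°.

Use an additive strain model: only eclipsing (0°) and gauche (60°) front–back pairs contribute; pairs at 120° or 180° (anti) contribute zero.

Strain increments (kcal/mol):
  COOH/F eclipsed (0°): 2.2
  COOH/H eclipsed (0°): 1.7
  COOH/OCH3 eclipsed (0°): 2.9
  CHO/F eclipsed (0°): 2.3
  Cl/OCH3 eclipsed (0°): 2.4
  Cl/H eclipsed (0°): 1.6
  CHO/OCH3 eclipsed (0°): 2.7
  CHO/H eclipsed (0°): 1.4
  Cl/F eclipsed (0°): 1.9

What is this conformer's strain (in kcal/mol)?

6.3 kcal/mol

This conformer is eclipsed. OCH3 at 0° is eclipsed with CHO at 0° (2.7); H at 120° is eclipsed with COOH at 120° (1.7); F at 240° is eclipsed with Cl at 240° (1.9). Total 6.3 kcal/mol.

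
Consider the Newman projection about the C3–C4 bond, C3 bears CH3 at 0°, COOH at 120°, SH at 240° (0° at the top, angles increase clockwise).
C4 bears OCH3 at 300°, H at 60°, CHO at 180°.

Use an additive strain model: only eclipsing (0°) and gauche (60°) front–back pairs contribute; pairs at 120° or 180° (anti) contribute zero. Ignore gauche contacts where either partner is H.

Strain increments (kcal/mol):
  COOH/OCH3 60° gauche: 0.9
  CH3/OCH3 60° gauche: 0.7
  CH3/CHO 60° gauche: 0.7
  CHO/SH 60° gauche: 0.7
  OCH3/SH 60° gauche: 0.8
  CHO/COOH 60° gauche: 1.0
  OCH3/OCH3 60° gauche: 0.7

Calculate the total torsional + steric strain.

3.2 kcal/mol

This conformer (staggered): CH3(0°)/OCH3(300°) gauche 0.7; COOH(120°)/CHO(180°) gauche 1.0; SH(240°)/OCH3(300°) gauche 0.8; SH(240°)/CHO(180°) gauche 0.7 → 3.2 kcal/mol.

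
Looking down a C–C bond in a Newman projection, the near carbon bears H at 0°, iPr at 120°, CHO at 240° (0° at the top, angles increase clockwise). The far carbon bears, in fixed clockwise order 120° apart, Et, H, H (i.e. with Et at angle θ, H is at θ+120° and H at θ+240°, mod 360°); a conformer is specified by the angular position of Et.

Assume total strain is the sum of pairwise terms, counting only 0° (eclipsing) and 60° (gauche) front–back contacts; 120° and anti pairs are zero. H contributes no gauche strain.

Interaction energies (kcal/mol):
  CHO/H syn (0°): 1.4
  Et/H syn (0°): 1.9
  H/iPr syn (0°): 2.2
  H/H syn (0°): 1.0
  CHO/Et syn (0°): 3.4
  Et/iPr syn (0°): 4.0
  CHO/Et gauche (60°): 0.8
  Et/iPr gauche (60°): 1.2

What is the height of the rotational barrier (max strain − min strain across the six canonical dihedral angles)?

Et at 0° (eclipsed): H(0°)/Et(0°) eclipsed 1.9; iPr(120°)/H(120°) eclipsed 2.2; CHO(240°)/H(240°) eclipsed 1.4 → 5.5 kcal/mol.
Et at 60° (staggered): iPr(120°)/Et(60°) gauche 1.2 → 1.2 kcal/mol.
Et at 120° (eclipsed): H(0°)/H(0°) eclipsed 1.0; iPr(120°)/Et(120°) eclipsed 4.0; CHO(240°)/H(240°) eclipsed 1.4 → 6.4 kcal/mol.
Et at 180° (staggered): iPr(120°)/Et(180°) gauche 1.2; CHO(240°)/Et(180°) gauche 0.8 → 2.0 kcal/mol.
Et at 240° (eclipsed): H(0°)/H(0°) eclipsed 1.0; iPr(120°)/H(120°) eclipsed 2.2; CHO(240°)/Et(240°) eclipsed 3.4 → 6.6 kcal/mol.
Et at 300° (staggered): CHO(240°)/Et(300°) gauche 0.8 → 0.8 kcal/mol.
Max at 240° (6.6 kcal/mol), min at 300° (0.8 kcal/mol); barrier = 5.8 kcal/mol.

5.8 kcal/mol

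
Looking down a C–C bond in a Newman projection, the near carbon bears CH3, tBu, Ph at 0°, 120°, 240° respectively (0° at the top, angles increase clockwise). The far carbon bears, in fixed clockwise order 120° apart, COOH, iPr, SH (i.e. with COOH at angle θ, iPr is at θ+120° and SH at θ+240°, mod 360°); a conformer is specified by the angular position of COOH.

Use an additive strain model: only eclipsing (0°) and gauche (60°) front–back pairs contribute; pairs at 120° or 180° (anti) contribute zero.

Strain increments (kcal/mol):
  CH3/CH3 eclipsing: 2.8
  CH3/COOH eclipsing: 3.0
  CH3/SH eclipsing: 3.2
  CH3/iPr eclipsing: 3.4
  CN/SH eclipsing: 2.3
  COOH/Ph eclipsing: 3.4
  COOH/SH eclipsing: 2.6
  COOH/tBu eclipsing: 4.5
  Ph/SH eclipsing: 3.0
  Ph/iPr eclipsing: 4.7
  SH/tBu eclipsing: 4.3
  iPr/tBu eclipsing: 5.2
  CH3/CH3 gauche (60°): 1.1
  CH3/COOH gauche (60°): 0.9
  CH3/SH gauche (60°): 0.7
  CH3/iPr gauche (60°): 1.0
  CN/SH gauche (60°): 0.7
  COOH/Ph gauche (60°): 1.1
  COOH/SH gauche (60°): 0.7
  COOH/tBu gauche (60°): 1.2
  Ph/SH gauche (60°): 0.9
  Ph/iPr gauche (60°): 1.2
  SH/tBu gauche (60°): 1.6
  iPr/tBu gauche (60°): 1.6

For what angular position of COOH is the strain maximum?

120°

COOH at 0° (eclipsed): CH3–COOH eclipsed, tBu–iPr eclipsed, Ph–SH eclipsed; 3.0 + 5.2 + 3.0 = 11.2 kcal/mol.
COOH at 60° (staggered): CH3–COOH gauche, CH3–SH gauche, tBu–COOH gauche, tBu–iPr gauche, Ph–iPr gauche, Ph–SH gauche; 0.9 + 0.7 + 1.2 + 1.6 + 1.2 + 0.9 = 6.5 kcal/mol.
COOH at 120° (eclipsed): CH3–SH eclipsed, tBu–COOH eclipsed, Ph–iPr eclipsed; 3.2 + 4.5 + 4.7 = 12.4 kcal/mol.
COOH at 180° (staggered): CH3–iPr gauche, CH3–SH gauche, tBu–COOH gauche, tBu–SH gauche, Ph–COOH gauche, Ph–iPr gauche; 1.0 + 0.7 + 1.2 + 1.6 + 1.1 + 1.2 = 6.8 kcal/mol.
COOH at 240° (eclipsed): CH3–iPr eclipsed, tBu–SH eclipsed, Ph–COOH eclipsed; 3.4 + 4.3 + 3.4 = 11.1 kcal/mol.
COOH at 300° (staggered): CH3–COOH gauche, CH3–iPr gauche, tBu–iPr gauche, tBu–SH gauche, Ph–COOH gauche, Ph–SH gauche; 0.9 + 1.0 + 1.6 + 1.6 + 1.1 + 0.9 = 7.1 kcal/mol.
The maximum (12.4 kcal/mol) occurs with COOH at 120°.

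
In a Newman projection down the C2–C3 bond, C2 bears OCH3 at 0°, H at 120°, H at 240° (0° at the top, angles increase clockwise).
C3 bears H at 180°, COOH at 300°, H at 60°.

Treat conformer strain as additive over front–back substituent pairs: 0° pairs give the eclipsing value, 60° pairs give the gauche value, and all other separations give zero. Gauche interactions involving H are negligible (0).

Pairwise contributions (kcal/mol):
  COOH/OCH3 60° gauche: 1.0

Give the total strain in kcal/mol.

This conformer (staggered): OCH3–COOH gauche; 1.0 = 1.0 kcal/mol.

1.0 kcal/mol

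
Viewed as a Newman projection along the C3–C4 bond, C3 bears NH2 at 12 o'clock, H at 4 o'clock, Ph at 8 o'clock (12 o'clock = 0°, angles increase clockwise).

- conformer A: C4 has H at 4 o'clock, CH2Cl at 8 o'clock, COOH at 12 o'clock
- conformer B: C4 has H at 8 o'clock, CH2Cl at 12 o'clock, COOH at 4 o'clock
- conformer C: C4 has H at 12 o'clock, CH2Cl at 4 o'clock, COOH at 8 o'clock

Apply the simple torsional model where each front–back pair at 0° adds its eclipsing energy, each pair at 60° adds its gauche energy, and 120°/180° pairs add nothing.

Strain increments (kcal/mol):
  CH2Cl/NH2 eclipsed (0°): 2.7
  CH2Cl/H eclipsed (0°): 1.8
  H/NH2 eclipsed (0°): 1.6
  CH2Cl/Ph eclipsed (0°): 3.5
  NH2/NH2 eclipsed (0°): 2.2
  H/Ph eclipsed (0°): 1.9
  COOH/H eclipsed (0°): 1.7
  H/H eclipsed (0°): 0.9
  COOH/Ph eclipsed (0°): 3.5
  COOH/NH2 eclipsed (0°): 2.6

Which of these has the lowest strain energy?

A (eclipsed): NH2(0°)/COOH(0°) eclipsed 2.6; H(120°)/H(120°) eclipsed 0.9; Ph(240°)/CH2Cl(240°) eclipsed 3.5 → 7.0 kcal/mol.
B (eclipsed): NH2(0°)/CH2Cl(0°) eclipsed 2.7; H(120°)/COOH(120°) eclipsed 1.7; Ph(240°)/H(240°) eclipsed 1.9 → 6.3 kcal/mol.
C (eclipsed): NH2(0°)/H(0°) eclipsed 1.6; H(120°)/CH2Cl(120°) eclipsed 1.8; Ph(240°)/COOH(240°) eclipsed 3.5 → 6.9 kcal/mol.
B has the lowest total (6.3 kcal/mol).

B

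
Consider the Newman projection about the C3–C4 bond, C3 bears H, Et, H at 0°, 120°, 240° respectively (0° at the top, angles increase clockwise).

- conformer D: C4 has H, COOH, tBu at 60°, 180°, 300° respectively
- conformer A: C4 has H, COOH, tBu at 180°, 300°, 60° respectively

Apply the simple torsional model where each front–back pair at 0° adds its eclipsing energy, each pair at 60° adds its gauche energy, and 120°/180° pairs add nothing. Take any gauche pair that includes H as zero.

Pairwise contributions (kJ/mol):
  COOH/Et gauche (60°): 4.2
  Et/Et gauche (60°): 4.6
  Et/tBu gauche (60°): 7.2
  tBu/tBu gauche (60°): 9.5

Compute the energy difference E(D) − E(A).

-3.0 kJ/mol

D (staggered): Et–COOH gauche; 4.2 = 4.2 kJ/mol.
A (staggered): Et–tBu gauche; 7.2 = 7.2 kJ/mol.
E(D) − E(A) = 4.2 − 7.2 = -3.0 kJ/mol.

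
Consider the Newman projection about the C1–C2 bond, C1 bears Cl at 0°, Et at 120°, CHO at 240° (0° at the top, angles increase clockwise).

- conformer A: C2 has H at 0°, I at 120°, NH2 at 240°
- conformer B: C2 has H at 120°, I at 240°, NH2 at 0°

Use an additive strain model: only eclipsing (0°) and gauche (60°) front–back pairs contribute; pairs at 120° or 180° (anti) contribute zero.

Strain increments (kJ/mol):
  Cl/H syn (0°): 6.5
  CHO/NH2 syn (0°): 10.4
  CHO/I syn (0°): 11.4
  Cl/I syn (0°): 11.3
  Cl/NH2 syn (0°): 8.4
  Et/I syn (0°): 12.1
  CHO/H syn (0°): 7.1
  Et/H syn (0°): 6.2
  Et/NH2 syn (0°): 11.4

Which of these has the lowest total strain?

A is eclipsed. Cl at 0° is eclipsed with H at 0° (6.5); Et at 120° is eclipsed with I at 120° (12.1); CHO at 240° is eclipsed with NH2 at 240° (10.4). Total 29.0 kJ/mol.
B is eclipsed. Cl at 0° is eclipsed with NH2 at 0° (8.4); Et at 120° is eclipsed with H at 120° (6.2); CHO at 240° is eclipsed with I at 240° (11.4). Total 26.0 kJ/mol.
B has the lowest total (26.0 kJ/mol).

B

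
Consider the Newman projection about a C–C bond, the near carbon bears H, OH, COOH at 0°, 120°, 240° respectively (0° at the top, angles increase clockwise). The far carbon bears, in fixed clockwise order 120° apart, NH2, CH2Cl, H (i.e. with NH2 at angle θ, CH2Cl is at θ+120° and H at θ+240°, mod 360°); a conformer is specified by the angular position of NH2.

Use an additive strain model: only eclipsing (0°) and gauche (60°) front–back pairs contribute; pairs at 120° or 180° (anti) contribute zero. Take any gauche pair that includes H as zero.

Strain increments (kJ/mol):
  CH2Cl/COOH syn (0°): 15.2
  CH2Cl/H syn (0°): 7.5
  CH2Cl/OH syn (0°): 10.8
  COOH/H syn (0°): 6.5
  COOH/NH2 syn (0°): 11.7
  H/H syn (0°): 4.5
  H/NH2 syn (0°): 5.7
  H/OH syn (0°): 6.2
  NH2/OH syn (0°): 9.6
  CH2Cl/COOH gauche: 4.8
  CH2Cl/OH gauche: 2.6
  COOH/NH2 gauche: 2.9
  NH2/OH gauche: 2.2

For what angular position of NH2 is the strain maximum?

120°

NH2 at 0° (eclipsed): H(0°)/NH2(0°) eclipsed 5.7; OH(120°)/CH2Cl(120°) eclipsed 10.8; COOH(240°)/H(240°) eclipsed 6.5 → 23.0 kJ/mol.
NH2 at 60° (staggered): OH(120°)/NH2(60°) gauche 2.2; OH(120°)/CH2Cl(180°) gauche 2.6; COOH(240°)/CH2Cl(180°) gauche 4.8 → 9.6 kJ/mol.
NH2 at 120° (eclipsed): H(0°)/H(0°) eclipsed 4.5; OH(120°)/NH2(120°) eclipsed 9.6; COOH(240°)/CH2Cl(240°) eclipsed 15.2 → 29.3 kJ/mol.
NH2 at 180° (staggered): OH(120°)/NH2(180°) gauche 2.2; COOH(240°)/NH2(180°) gauche 2.9; COOH(240°)/CH2Cl(300°) gauche 4.8 → 9.9 kJ/mol.
NH2 at 240° (eclipsed): H(0°)/CH2Cl(0°) eclipsed 7.5; OH(120°)/H(120°) eclipsed 6.2; COOH(240°)/NH2(240°) eclipsed 11.7 → 25.4 kJ/mol.
NH2 at 300° (staggered): OH(120°)/CH2Cl(60°) gauche 2.6; COOH(240°)/NH2(300°) gauche 2.9 → 5.5 kJ/mol.
The maximum (29.3 kJ/mol) occurs with NH2 at 120°.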